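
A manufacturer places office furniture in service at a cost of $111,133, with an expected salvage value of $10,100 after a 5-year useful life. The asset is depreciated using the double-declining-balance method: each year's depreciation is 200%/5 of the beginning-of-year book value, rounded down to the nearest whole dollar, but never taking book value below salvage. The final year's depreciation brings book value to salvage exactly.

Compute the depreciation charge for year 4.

Depreciable base = $111,133 − $10,100 = $101,033.
Year 1: ⌊$111,133 × 200%/5⌋ = $44,453. Book value $66,680.
Year 2: ⌊$66,680 × 200%/5⌋ = $26,672. Book value $40,008.
Year 3: ⌊$40,008 × 200%/5⌋ = $16,003. Book value $24,005.
Year 4: ⌊$24,005 × 200%/5⌋ = $9,602. Book value $14,403.

$9,602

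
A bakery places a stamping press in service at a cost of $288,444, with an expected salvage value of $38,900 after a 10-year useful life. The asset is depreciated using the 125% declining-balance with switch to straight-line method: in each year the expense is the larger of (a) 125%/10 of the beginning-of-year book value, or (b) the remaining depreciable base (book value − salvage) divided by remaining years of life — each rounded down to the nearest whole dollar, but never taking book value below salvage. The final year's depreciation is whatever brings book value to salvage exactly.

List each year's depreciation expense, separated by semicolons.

$36,055; $31,548; $27,605; $24,154; $21,697; $21,697; $21,697; $21,697; $21,697; $21,697

Depreciable base = $288,444 − $38,900 = $249,544.
Year 1: DB = ⌊$288,444 × 125%/10⌋ = $36,055; SL = ⌊$249,544/10⌋ = $24,954 → take DB $36,055. Book value $252,389.
Year 2: DB = ⌊$252,389 × 125%/10⌋ = $31,548; SL = ⌊$213,489/9⌋ = $23,721 → take DB $31,548. Book value $220,841.
Year 3: DB = ⌊$220,841 × 125%/10⌋ = $27,605; SL = ⌊$181,941/8⌋ = $22,742 → take DB $27,605. Book value $193,236.
Year 4: DB = ⌊$193,236 × 125%/10⌋ = $24,154; SL = ⌊$154,336/7⌋ = $22,048 → take DB $24,154. Book value $169,082.
Year 5: DB = ⌊$169,082 × 125%/10⌋ = $21,135; SL = ⌊$130,182/6⌋ = $21,697 → take SL $21,697. Book value $147,385.
Year 6: DB = ⌊$147,385 × 125%/10⌋ = $18,423; SL = ⌊$108,485/5⌋ = $21,697 → take SL $21,697. Book value $125,688.
Year 7: DB = ⌊$125,688 × 125%/10⌋ = $15,711; SL = ⌊$86,788/4⌋ = $21,697 → take SL $21,697. Book value $103,991.
Year 8: DB = ⌊$103,991 × 125%/10⌋ = $12,998; SL = ⌊$65,091/3⌋ = $21,697 → take SL $21,697. Book value $82,294.
Year 9: DB = ⌊$82,294 × 125%/10⌋ = $10,286; SL = ⌊$43,394/2⌋ = $21,697 → take SL $21,697. Book value $60,597.
Year 10 (final): $60,597 − $38,900 = $21,697. Book value $38,900.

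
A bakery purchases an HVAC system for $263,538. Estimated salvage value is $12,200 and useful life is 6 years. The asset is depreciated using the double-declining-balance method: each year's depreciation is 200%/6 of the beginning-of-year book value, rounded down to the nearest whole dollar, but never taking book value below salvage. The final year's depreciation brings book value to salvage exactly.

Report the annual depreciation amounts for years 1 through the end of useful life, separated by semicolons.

Depreciable base = $263,538 − $12,200 = $251,338.
Year 1: ⌊$263,538 × 200%/6⌋ = $87,846. Book value $175,692.
Year 2: ⌊$175,692 × 200%/6⌋ = $58,564. Book value $117,128.
Year 3: ⌊$117,128 × 200%/6⌋ = $39,042. Book value $78,086.
Year 4: ⌊$78,086 × 200%/6⌋ = $26,028. Book value $52,058.
Year 5: ⌊$52,058 × 200%/6⌋ = $17,352. Book value $34,706.
Year 6 (final): $34,706 − $12,200 = $22,506. Book value $12,200.

$87,846; $58,564; $39,042; $26,028; $17,352; $22,506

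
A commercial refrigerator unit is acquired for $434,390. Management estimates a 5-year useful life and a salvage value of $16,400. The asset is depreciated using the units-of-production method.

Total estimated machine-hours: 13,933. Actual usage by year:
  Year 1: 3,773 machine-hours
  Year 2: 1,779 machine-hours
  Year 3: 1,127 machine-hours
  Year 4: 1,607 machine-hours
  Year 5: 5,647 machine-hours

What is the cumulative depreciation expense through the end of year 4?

Depreciable base = $434,390 − $16,400 = $417,990.
Rate = $417,990 / 13,933 machine-hours = $30 per machine-hour.
Year 1: 3,773 × $30 = $113,190. Book value $321,200.
Year 2: 1,779 × $30 = $53,370. Book value $267,830.
Year 3: 1,127 × $30 = $33,810. Book value $234,020.
Year 4: 1,607 × $30 = $48,210. Book value $185,810.
Accumulated through year 4 = $434,390 − $185,810 = $248,580.

$248,580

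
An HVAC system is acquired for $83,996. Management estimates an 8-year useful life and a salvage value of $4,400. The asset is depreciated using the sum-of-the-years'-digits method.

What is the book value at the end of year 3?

$37,565

Depreciable base = $83,996 − $4,400 = $79,596.
Sum of the years' digits = 8+7+6+5+4+3+2+1 = 36.
Year 1: $79,596 × 8/36 = $17,688. Book value $66,308.
Year 2: $79,596 × 7/36 = $15,477. Book value $50,831.
Year 3: $79,596 × 6/36 = $13,266. Book value $37,565.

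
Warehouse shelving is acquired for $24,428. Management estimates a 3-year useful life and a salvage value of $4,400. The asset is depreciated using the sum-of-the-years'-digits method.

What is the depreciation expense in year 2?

$6,676

Depreciable base = $24,428 − $4,400 = $20,028.
Sum of the years' digits = 3+2+1 = 6.
Year 1: $20,028 × 3/6 = $10,014. Book value $14,414.
Year 2: $20,028 × 2/6 = $6,676. Book value $7,738.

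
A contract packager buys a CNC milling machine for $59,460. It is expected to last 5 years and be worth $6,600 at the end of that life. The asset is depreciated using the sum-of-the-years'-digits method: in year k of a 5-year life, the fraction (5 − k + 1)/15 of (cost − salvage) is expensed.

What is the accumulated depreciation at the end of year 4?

Depreciable base = $59,460 − $6,600 = $52,860.
Sum of the years' digits = 5+4+3+2+1 = 15.
Year 1: $52,860 × 5/15 = $17,620. Book value $41,840.
Year 2: $52,860 × 4/15 = $14,096. Book value $27,744.
Year 3: $52,860 × 3/15 = $10,572. Book value $17,172.
Year 4: $52,860 × 2/15 = $7,048. Book value $10,124.
Accumulated through year 4 = $59,460 − $10,124 = $49,336.

$49,336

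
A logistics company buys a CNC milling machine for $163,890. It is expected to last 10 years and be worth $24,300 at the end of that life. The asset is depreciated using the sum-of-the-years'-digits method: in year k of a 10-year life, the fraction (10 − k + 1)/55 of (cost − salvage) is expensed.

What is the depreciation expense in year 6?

Depreciable base = $163,890 − $24,300 = $139,590.
Sum of the years' digits = 10+9+8+7+6+5+4+3+2+1 = 55.
Year 1: $139,590 × 10/55 = $25,380. Book value $138,510.
Year 2: $139,590 × 9/55 = $22,842. Book value $115,668.
Year 3: $139,590 × 8/55 = $20,304. Book value $95,364.
Year 4: $139,590 × 7/55 = $17,766. Book value $77,598.
Year 5: $139,590 × 6/55 = $15,228. Book value $62,370.
Year 6: $139,590 × 5/55 = $12,690. Book value $49,680.

$12,690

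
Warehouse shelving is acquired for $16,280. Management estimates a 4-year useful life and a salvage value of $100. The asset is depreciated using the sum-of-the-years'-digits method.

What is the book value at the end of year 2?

Depreciable base = $16,280 − $100 = $16,180.
Sum of the years' digits = 4+3+2+1 = 10.
Year 1: $16,180 × 4/10 = $6,472. Book value $9,808.
Year 2: $16,180 × 3/10 = $4,854. Book value $4,954.

$4,954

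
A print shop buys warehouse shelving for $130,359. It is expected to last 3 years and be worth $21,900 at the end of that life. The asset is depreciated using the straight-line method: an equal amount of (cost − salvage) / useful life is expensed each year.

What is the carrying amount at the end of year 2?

$58,053

Depreciable base = $130,359 − $21,900 = $108,459.
Annual expense = $108,459 / 3 = $36,153.
End of year 1: book value $94,206.
End of year 2: book value $58,053.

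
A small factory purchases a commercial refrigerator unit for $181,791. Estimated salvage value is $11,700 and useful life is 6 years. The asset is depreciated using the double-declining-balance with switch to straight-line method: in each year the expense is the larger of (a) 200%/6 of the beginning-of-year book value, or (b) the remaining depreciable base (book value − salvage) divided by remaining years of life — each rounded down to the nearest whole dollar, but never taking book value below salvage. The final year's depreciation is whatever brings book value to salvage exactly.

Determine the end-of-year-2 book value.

Depreciable base = $181,791 − $11,700 = $170,091.
Year 1: DB = ⌊$181,791 × 200%/6⌋ = $60,597; SL = ⌊$170,091/6⌋ = $28,348 → take DB $60,597. Book value $121,194.
Year 2: DB = ⌊$121,194 × 200%/6⌋ = $40,398; SL = ⌊$109,494/5⌋ = $21,898 → take DB $40,398. Book value $80,796.

$80,796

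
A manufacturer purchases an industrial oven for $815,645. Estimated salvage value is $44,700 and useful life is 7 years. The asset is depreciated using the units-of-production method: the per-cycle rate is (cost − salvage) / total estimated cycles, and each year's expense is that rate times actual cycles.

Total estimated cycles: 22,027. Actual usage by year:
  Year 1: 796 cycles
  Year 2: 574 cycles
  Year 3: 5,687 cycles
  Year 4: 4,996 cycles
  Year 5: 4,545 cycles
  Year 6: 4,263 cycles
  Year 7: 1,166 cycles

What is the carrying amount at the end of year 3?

Depreciable base = $815,645 − $44,700 = $770,945.
Rate = $770,945 / 22,027 cycles = $35 per cycle.
Year 1: 796 × $35 = $27,860. Book value $787,785.
Year 2: 574 × $35 = $20,090. Book value $767,695.
Year 3: 5,687 × $35 = $199,045. Book value $568,650.

$568,650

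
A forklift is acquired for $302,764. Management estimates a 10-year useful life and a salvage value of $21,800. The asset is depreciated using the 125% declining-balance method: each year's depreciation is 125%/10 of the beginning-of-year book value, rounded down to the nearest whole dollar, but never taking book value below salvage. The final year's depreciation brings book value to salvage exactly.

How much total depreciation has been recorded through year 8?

$198,729

Depreciable base = $302,764 − $21,800 = $280,964.
Year 1: ⌊$302,764 × 125%/10⌋ = $37,845. Book value $264,919.
Year 2: ⌊$264,919 × 125%/10⌋ = $33,114. Book value $231,805.
Year 3: ⌊$231,805 × 125%/10⌋ = $28,975. Book value $202,830.
Year 4: ⌊$202,830 × 125%/10⌋ = $25,353. Book value $177,477.
Year 5: ⌊$177,477 × 125%/10⌋ = $22,184. Book value $155,293.
Year 6: ⌊$155,293 × 125%/10⌋ = $19,411. Book value $135,882.
Year 7: ⌊$135,882 × 125%/10⌋ = $16,985. Book value $118,897.
Year 8: ⌊$118,897 × 125%/10⌋ = $14,862. Book value $104,035.
Accumulated through year 8 = $302,764 − $104,035 = $198,729.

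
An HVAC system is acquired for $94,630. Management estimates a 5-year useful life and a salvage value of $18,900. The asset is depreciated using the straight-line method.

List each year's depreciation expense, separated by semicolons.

Depreciable base = $94,630 − $18,900 = $75,730.
Annual expense = $75,730 / 5 = $15,146.
End of year 1: book value $79,484.
End of year 2: book value $64,338.
End of year 3: book value $49,192.
End of year 4: book value $34,046.
End of year 5: book value $18,900.

$15,146; $15,146; $15,146; $15,146; $15,146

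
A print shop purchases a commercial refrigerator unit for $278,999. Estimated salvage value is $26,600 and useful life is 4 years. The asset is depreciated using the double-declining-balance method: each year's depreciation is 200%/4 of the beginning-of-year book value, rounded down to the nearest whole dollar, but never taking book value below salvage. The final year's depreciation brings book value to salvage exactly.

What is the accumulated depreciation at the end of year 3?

Depreciable base = $278,999 − $26,600 = $252,399.
Year 1: ⌊$278,999 × 200%/4⌋ = $139,499. Book value $139,500.
Year 2: ⌊$139,500 × 200%/4⌋ = $69,750. Book value $69,750.
Year 3: ⌊$69,750 × 200%/4⌋ = $34,875. Book value $34,875.
Accumulated through year 3 = $278,999 − $34,875 = $244,124.

$244,124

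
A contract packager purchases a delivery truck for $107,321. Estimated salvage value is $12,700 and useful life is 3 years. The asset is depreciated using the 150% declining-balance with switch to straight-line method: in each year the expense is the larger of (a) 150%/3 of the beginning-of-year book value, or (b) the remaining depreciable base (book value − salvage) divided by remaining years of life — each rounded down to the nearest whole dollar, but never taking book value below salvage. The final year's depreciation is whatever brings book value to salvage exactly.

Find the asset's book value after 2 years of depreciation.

$26,831

Depreciable base = $107,321 − $12,700 = $94,621.
Year 1: DB = ⌊$107,321 × 150%/3⌋ = $53,660; SL = ⌊$94,621/3⌋ = $31,540 → take DB $53,660. Book value $53,661.
Year 2: DB = ⌊$53,661 × 150%/3⌋ = $26,830; SL = ⌊$40,961/2⌋ = $20,480 → take DB $26,830. Book value $26,831.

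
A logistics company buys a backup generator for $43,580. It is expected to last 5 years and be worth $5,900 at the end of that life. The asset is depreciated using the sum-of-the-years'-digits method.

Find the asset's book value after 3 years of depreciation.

$13,436

Depreciable base = $43,580 − $5,900 = $37,680.
Sum of the years' digits = 5+4+3+2+1 = 15.
Year 1: $37,680 × 5/15 = $12,560. Book value $31,020.
Year 2: $37,680 × 4/15 = $10,048. Book value $20,972.
Year 3: $37,680 × 3/15 = $7,536. Book value $13,436.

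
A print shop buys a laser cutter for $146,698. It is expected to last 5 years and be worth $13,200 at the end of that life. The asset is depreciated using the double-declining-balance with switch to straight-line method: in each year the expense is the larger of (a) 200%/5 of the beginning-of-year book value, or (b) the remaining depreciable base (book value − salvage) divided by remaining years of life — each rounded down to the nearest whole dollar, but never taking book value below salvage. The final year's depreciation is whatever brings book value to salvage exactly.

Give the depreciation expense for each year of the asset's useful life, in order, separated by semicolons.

$58,679; $35,207; $21,124; $12,675; $5,813

Depreciable base = $146,698 − $13,200 = $133,498.
Year 1: DB = ⌊$146,698 × 200%/5⌋ = $58,679; SL = ⌊$133,498/5⌋ = $26,699 → take DB $58,679. Book value $88,019.
Year 2: DB = ⌊$88,019 × 200%/5⌋ = $35,207; SL = ⌊$74,819/4⌋ = $18,704 → take DB $35,207. Book value $52,812.
Year 3: DB = ⌊$52,812 × 200%/5⌋ = $21,124; SL = ⌊$39,612/3⌋ = $13,204 → take DB $21,124. Book value $31,688.
Year 4: DB = ⌊$31,688 × 200%/5⌋ = $12,675; SL = ⌊$18,488/2⌋ = $9,244 → take DB $12,675. Book value $19,013.
Year 5 (final): $19,013 − $13,200 = $5,813. Book value $13,200.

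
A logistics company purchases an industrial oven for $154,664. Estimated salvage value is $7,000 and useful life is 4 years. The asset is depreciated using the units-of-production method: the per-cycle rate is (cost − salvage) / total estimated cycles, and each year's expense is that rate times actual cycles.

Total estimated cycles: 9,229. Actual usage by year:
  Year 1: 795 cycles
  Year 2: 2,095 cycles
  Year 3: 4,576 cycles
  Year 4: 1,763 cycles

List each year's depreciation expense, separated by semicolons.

Depreciable base = $154,664 − $7,000 = $147,664.
Rate = $147,664 / 9,229 cycles = $16 per cycle.
Year 1: 795 × $16 = $12,720. Book value $141,944.
Year 2: 2,095 × $16 = $33,520. Book value $108,424.
Year 3: 4,576 × $16 = $73,216. Book value $35,208.
Year 4: 1,763 × $16 = $28,208. Book value $7,000.

$12,720; $33,520; $73,216; $28,208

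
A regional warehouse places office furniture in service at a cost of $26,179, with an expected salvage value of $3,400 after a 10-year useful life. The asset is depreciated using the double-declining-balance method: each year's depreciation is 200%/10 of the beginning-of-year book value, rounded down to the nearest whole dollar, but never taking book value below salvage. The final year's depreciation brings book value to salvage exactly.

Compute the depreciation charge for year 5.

Depreciable base = $26,179 − $3,400 = $22,779.
Year 1: ⌊$26,179 × 200%/10⌋ = $5,235. Book value $20,944.
Year 2: ⌊$20,944 × 200%/10⌋ = $4,188. Book value $16,756.
Year 3: ⌊$16,756 × 200%/10⌋ = $3,351. Book value $13,405.
Year 4: ⌊$13,405 × 200%/10⌋ = $2,681. Book value $10,724.
Year 5: ⌊$10,724 × 200%/10⌋ = $2,144. Book value $8,580.

$2,144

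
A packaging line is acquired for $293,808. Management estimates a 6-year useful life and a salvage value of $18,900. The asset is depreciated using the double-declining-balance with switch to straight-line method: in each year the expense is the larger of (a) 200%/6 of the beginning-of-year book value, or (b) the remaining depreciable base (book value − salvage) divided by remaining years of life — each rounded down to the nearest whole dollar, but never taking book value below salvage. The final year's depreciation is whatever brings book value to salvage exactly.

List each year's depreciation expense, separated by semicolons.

Depreciable base = $293,808 − $18,900 = $274,908.
Year 1: DB = ⌊$293,808 × 200%/6⌋ = $97,936; SL = ⌊$274,908/6⌋ = $45,818 → take DB $97,936. Book value $195,872.
Year 2: DB = ⌊$195,872 × 200%/6⌋ = $65,290; SL = ⌊$176,972/5⌋ = $35,394 → take DB $65,290. Book value $130,582.
Year 3: DB = ⌊$130,582 × 200%/6⌋ = $43,527; SL = ⌊$111,682/4⌋ = $27,920 → take DB $43,527. Book value $87,055.
Year 4: DB = ⌊$87,055 × 200%/6⌋ = $29,018; SL = ⌊$68,155/3⌋ = $22,718 → take DB $29,018. Book value $58,037.
Year 5: DB = ⌊$58,037 × 200%/6⌋ = $19,345; SL = ⌊$39,137/2⌋ = $19,568 → take SL $19,568. Book value $38,469.
Year 6 (final): $38,469 − $18,900 = $19,569. Book value $18,900.

$97,936; $65,290; $43,527; $29,018; $19,568; $19,569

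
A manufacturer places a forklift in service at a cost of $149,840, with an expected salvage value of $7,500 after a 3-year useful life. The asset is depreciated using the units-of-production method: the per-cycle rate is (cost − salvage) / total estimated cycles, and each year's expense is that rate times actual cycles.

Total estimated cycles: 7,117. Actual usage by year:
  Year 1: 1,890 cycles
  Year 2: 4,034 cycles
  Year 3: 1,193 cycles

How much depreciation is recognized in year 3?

Depreciable base = $149,840 − $7,500 = $142,340.
Rate = $142,340 / 7,117 cycles = $20 per cycle.
Year 1: 1,890 × $20 = $37,800. Book value $112,040.
Year 2: 4,034 × $20 = $80,680. Book value $31,360.
Year 3: 1,193 × $20 = $23,860. Book value $7,500.

$23,860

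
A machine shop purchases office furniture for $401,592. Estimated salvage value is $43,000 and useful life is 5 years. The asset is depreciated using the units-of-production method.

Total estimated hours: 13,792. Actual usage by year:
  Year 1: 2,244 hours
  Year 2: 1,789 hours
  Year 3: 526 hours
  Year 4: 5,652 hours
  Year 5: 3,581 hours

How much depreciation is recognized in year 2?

$46,514

Depreciable base = $401,592 − $43,000 = $358,592.
Rate = $358,592 / 13,792 hours = $26 per hour.
Year 1: 2,244 × $26 = $58,344. Book value $343,248.
Year 2: 1,789 × $26 = $46,514. Book value $296,734.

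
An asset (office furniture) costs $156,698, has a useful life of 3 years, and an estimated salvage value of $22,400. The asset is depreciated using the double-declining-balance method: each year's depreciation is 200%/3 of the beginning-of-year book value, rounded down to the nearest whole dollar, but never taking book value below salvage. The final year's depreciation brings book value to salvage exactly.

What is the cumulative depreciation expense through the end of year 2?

Depreciable base = $156,698 − $22,400 = $134,298.
Year 1: ⌊$156,698 × 200%/3⌋ = $104,465. Book value $52,233.
Year 2: ⌊$52,233 × 200%/3⌋ = $34,822, capped at $29,833. Book value $22,400.
Accumulated through year 2 = $156,698 − $22,400 = $134,298.

$134,298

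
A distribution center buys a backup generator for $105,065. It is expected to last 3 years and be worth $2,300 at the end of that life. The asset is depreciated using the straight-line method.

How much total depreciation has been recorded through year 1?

Depreciable base = $105,065 − $2,300 = $102,765.
Annual expense = $102,765 / 3 = $34,255.
End of year 1: book value $70,810.
Accumulated through year 1 = $105,065 − $70,810 = $34,255.

$34,255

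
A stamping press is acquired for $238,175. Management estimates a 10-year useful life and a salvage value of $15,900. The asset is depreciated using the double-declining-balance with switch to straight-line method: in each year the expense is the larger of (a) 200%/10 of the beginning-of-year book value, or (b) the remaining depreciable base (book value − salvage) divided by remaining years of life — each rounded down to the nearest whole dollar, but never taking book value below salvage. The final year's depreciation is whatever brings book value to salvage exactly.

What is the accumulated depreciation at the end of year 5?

Depreciable base = $238,175 − $15,900 = $222,275.
Year 1: DB = ⌊$238,175 × 200%/10⌋ = $47,635; SL = ⌊$222,275/10⌋ = $22,227 → take DB $47,635. Book value $190,540.
Year 2: DB = ⌊$190,540 × 200%/10⌋ = $38,108; SL = ⌊$174,640/9⌋ = $19,404 → take DB $38,108. Book value $152,432.
Year 3: DB = ⌊$152,432 × 200%/10⌋ = $30,486; SL = ⌊$136,532/8⌋ = $17,066 → take DB $30,486. Book value $121,946.
Year 4: DB = ⌊$121,946 × 200%/10⌋ = $24,389; SL = ⌊$106,046/7⌋ = $15,149 → take DB $24,389. Book value $97,557.
Year 5: DB = ⌊$97,557 × 200%/10⌋ = $19,511; SL = ⌊$81,657/6⌋ = $13,609 → take DB $19,511. Book value $78,046.
Accumulated through year 5 = $238,175 − $78,046 = $160,129.

$160,129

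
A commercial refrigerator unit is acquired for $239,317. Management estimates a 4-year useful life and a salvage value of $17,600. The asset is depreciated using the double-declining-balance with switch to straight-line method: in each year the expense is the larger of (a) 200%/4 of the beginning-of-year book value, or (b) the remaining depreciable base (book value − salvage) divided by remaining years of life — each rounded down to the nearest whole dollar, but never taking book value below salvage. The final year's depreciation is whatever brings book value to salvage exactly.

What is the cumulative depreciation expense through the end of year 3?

Depreciable base = $239,317 − $17,600 = $221,717.
Year 1: DB = ⌊$239,317 × 200%/4⌋ = $119,658; SL = ⌊$221,717/4⌋ = $55,429 → take DB $119,658. Book value $119,659.
Year 2: DB = ⌊$119,659 × 200%/4⌋ = $59,829; SL = ⌊$102,059/3⌋ = $34,019 → take DB $59,829. Book value $59,830.
Year 3: DB = ⌊$59,830 × 200%/4⌋ = $29,915; SL = ⌊$42,230/2⌋ = $21,115 → take DB $29,915. Book value $29,915.
Accumulated through year 3 = $239,317 − $29,915 = $209,402.

$209,402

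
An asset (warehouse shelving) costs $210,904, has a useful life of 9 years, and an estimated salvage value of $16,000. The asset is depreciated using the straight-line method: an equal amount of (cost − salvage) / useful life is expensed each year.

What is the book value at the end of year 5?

Depreciable base = $210,904 − $16,000 = $194,904.
Annual expense = $194,904 / 9 = $21,656.
End of year 1: book value $189,248.
End of year 2: book value $167,592.
End of year 3: book value $145,936.
End of year 4: book value $124,280.
End of year 5: book value $102,624.

$102,624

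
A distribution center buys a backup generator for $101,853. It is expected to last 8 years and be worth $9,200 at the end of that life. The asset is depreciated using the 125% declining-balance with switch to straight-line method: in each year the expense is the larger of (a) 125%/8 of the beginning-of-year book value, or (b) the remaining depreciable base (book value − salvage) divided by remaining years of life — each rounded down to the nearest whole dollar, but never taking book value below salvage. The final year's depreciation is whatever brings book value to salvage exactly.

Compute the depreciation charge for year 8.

$10,397

Depreciable base = $101,853 − $9,200 = $92,653.
Year 1: DB = ⌊$101,853 × 125%/8⌋ = $15,914; SL = ⌊$92,653/8⌋ = $11,581 → take DB $15,914. Book value $85,939.
Year 2: DB = ⌊$85,939 × 125%/8⌋ = $13,427; SL = ⌊$76,739/7⌋ = $10,962 → take DB $13,427. Book value $72,512.
Year 3: DB = ⌊$72,512 × 125%/8⌋ = $11,330; SL = ⌊$63,312/6⌋ = $10,552 → take DB $11,330. Book value $61,182.
Year 4: DB = ⌊$61,182 × 125%/8⌋ = $9,559; SL = ⌊$51,982/5⌋ = $10,396 → take SL $10,396. Book value $50,786.
Year 5: DB = ⌊$50,786 × 125%/8⌋ = $7,935; SL = ⌊$41,586/4⌋ = $10,396 → take SL $10,396. Book value $40,390.
Year 6: DB = ⌊$40,390 × 125%/8⌋ = $6,310; SL = ⌊$31,190/3⌋ = $10,396 → take SL $10,396. Book value $29,994.
Year 7: DB = ⌊$29,994 × 125%/8⌋ = $4,686; SL = ⌊$20,794/2⌋ = $10,397 → take SL $10,397. Book value $19,597.
Year 8 (final): $19,597 − $9,200 = $10,397. Book value $9,200.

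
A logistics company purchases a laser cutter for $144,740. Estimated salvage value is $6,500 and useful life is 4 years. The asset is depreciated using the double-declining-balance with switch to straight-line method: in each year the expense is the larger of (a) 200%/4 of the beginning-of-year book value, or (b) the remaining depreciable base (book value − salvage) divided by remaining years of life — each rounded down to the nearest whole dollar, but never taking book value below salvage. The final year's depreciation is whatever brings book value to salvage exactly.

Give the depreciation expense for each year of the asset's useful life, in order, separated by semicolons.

$72,370; $36,185; $18,092; $11,593

Depreciable base = $144,740 − $6,500 = $138,240.
Year 1: DB = ⌊$144,740 × 200%/4⌋ = $72,370; SL = ⌊$138,240/4⌋ = $34,560 → take DB $72,370. Book value $72,370.
Year 2: DB = ⌊$72,370 × 200%/4⌋ = $36,185; SL = ⌊$65,870/3⌋ = $21,956 → take DB $36,185. Book value $36,185.
Year 3: DB = ⌊$36,185 × 200%/4⌋ = $18,092; SL = ⌊$29,685/2⌋ = $14,842 → take DB $18,092. Book value $18,093.
Year 4 (final): $18,093 − $6,500 = $11,593. Book value $6,500.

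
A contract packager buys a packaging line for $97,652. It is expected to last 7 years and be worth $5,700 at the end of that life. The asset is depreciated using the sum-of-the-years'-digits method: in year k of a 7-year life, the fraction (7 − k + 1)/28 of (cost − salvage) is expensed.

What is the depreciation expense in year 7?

$3,284

Depreciable base = $97,652 − $5,700 = $91,952.
Sum of the years' digits = 7+6+5+4+3+2+1 = 28.
Year 1: $91,952 × 7/28 = $22,988. Book value $74,664.
Year 2: $91,952 × 6/28 = $19,704. Book value $54,960.
Year 3: $91,952 × 5/28 = $16,420. Book value $38,540.
Year 4: $91,952 × 4/28 = $13,136. Book value $25,404.
Year 5: $91,952 × 3/28 = $9,852. Book value $15,552.
Year 6: $91,952 × 2/28 = $6,568. Book value $8,984.
Year 7: $91,952 × 1/28 = $3,284. Book value $5,700.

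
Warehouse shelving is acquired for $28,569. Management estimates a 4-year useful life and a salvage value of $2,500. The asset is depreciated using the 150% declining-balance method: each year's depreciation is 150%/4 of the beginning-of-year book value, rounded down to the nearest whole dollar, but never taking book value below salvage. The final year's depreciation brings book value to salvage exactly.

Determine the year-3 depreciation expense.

$4,185

Depreciable base = $28,569 − $2,500 = $26,069.
Year 1: ⌊$28,569 × 150%/4⌋ = $10,713. Book value $17,856.
Year 2: ⌊$17,856 × 150%/4⌋ = $6,696. Book value $11,160.
Year 3: ⌊$11,160 × 150%/4⌋ = $4,185. Book value $6,975.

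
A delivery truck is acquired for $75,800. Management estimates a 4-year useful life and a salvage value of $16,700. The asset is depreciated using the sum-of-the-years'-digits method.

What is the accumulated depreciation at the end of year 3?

Depreciable base = $75,800 − $16,700 = $59,100.
Sum of the years' digits = 4+3+2+1 = 10.
Year 1: $59,100 × 4/10 = $23,640. Book value $52,160.
Year 2: $59,100 × 3/10 = $17,730. Book value $34,430.
Year 3: $59,100 × 2/10 = $11,820. Book value $22,610.
Accumulated through year 3 = $75,800 − $22,610 = $53,190.

$53,190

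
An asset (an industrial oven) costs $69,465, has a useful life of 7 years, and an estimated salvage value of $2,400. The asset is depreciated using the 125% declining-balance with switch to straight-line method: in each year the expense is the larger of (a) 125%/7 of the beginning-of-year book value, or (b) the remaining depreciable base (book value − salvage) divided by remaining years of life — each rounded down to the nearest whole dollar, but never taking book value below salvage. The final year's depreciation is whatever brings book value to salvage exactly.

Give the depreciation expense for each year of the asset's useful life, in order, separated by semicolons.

Depreciable base = $69,465 − $2,400 = $67,065.
Year 1: DB = ⌊$69,465 × 125%/7⌋ = $12,404; SL = ⌊$67,065/7⌋ = $9,580 → take DB $12,404. Book value $57,061.
Year 2: DB = ⌊$57,061 × 125%/7⌋ = $10,189; SL = ⌊$54,661/6⌋ = $9,110 → take DB $10,189. Book value $46,872.
Year 3: DB = ⌊$46,872 × 125%/7⌋ = $8,370; SL = ⌊$44,472/5⌋ = $8,894 → take SL $8,894. Book value $37,978.
Year 4: DB = ⌊$37,978 × 125%/7⌋ = $6,781; SL = ⌊$35,578/4⌋ = $8,894 → take SL $8,894. Book value $29,084.
Year 5: DB = ⌊$29,084 × 125%/7⌋ = $5,193; SL = ⌊$26,684/3⌋ = $8,894 → take SL $8,894. Book value $20,190.
Year 6: DB = ⌊$20,190 × 125%/7⌋ = $3,605; SL = ⌊$17,790/2⌋ = $8,895 → take SL $8,895. Book value $11,295.
Year 7 (final): $11,295 − $2,400 = $8,895. Book value $2,400.

$12,404; $10,189; $8,894; $8,894; $8,894; $8,895; $8,895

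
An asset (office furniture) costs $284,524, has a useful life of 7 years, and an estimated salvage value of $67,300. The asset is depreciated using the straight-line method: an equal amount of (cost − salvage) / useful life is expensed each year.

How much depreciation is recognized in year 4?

Depreciable base = $284,524 − $67,300 = $217,224.
Annual expense = $217,224 / 7 = $31,032.

$31,032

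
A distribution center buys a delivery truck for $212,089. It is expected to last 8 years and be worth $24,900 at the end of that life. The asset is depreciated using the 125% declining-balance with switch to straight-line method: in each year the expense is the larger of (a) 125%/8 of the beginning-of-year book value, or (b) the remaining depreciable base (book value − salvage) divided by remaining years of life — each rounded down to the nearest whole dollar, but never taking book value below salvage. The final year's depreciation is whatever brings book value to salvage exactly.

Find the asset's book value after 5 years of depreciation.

$86,400

Depreciable base = $212,089 − $24,900 = $187,189.
Year 1: DB = ⌊$212,089 × 125%/8⌋ = $33,138; SL = ⌊$187,189/8⌋ = $23,398 → take DB $33,138. Book value $178,951.
Year 2: DB = ⌊$178,951 × 125%/8⌋ = $27,961; SL = ⌊$154,051/7⌋ = $22,007 → take DB $27,961. Book value $150,990.
Year 3: DB = ⌊$150,990 × 125%/8⌋ = $23,592; SL = ⌊$126,090/6⌋ = $21,015 → take DB $23,592. Book value $127,398.
Year 4: DB = ⌊$127,398 × 125%/8⌋ = $19,905; SL = ⌊$102,498/5⌋ = $20,499 → take SL $20,499. Book value $106,899.
Year 5: DB = ⌊$106,899 × 125%/8⌋ = $16,702; SL = ⌊$81,999/4⌋ = $20,499 → take SL $20,499. Book value $86,400.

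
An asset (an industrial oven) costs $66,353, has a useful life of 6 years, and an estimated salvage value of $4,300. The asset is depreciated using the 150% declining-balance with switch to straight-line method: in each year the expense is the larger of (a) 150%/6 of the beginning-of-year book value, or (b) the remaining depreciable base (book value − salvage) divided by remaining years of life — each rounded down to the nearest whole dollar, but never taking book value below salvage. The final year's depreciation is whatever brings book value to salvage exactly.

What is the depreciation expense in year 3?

Depreciable base = $66,353 − $4,300 = $62,053.
Year 1: DB = ⌊$66,353 × 150%/6⌋ = $16,588; SL = ⌊$62,053/6⌋ = $10,342 → take DB $16,588. Book value $49,765.
Year 2: DB = ⌊$49,765 × 150%/6⌋ = $12,441; SL = ⌊$45,465/5⌋ = $9,093 → take DB $12,441. Book value $37,324.
Year 3: DB = ⌊$37,324 × 150%/6⌋ = $9,331; SL = ⌊$33,024/4⌋ = $8,256 → take DB $9,331. Book value $27,993.

$9,331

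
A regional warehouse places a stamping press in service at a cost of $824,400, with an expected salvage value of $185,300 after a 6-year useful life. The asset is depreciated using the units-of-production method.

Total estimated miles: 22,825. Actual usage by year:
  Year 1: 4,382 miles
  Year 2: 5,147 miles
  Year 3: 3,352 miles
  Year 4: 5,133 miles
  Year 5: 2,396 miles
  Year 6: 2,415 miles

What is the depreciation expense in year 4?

$143,724

Depreciable base = $824,400 − $185,300 = $639,100.
Rate = $639,100 / 22,825 miles = $28 per mile.
Year 1: 4,382 × $28 = $122,696. Book value $701,704.
Year 2: 5,147 × $28 = $144,116. Book value $557,588.
Year 3: 3,352 × $28 = $93,856. Book value $463,732.
Year 4: 5,133 × $28 = $143,724. Book value $320,008.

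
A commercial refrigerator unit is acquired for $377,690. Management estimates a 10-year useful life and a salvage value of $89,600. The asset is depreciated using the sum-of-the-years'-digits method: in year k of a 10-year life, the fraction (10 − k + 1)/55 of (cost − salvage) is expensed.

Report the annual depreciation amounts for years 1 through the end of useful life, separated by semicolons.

$52,380; $47,142; $41,904; $36,666; $31,428; $26,190; $20,952; $15,714; $10,476; $5,238

Depreciable base = $377,690 − $89,600 = $288,090.
Sum of the years' digits = 10+9+8+7+6+5+4+3+2+1 = 55.
Year 1: $288,090 × 10/55 = $52,380. Book value $325,310.
Year 2: $288,090 × 9/55 = $47,142. Book value $278,168.
Year 3: $288,090 × 8/55 = $41,904. Book value $236,264.
Year 4: $288,090 × 7/55 = $36,666. Book value $199,598.
Year 5: $288,090 × 6/55 = $31,428. Book value $168,170.
Year 6: $288,090 × 5/55 = $26,190. Book value $141,980.
Year 7: $288,090 × 4/55 = $20,952. Book value $121,028.
Year 8: $288,090 × 3/55 = $15,714. Book value $105,314.
Year 9: $288,090 × 2/55 = $10,476. Book value $94,838.
Year 10: $288,090 × 1/55 = $5,238. Book value $89,600.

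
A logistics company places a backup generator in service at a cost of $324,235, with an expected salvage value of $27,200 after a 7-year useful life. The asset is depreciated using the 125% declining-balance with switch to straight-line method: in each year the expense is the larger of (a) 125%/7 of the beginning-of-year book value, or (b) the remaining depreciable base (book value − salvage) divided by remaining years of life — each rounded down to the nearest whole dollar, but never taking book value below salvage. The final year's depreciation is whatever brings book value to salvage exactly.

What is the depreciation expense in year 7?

Depreciable base = $324,235 − $27,200 = $297,035.
Year 1: DB = ⌊$324,235 × 125%/7⌋ = $57,899; SL = ⌊$297,035/7⌋ = $42,433 → take DB $57,899. Book value $266,336.
Year 2: DB = ⌊$266,336 × 125%/7⌋ = $47,560; SL = ⌊$239,136/6⌋ = $39,856 → take DB $47,560. Book value $218,776.
Year 3: DB = ⌊$218,776 × 125%/7⌋ = $39,067; SL = ⌊$191,576/5⌋ = $38,315 → take DB $39,067. Book value $179,709.
Year 4: DB = ⌊$179,709 × 125%/7⌋ = $32,090; SL = ⌊$152,509/4⌋ = $38,127 → take SL $38,127. Book value $141,582.
Year 5: DB = ⌊$141,582 × 125%/7⌋ = $25,282; SL = ⌊$114,382/3⌋ = $38,127 → take SL $38,127. Book value $103,455.
Year 6: DB = ⌊$103,455 × 125%/7⌋ = $18,474; SL = ⌊$76,255/2⌋ = $38,127 → take SL $38,127. Book value $65,328.
Year 7 (final): $65,328 − $27,200 = $38,128. Book value $27,200.

$38,128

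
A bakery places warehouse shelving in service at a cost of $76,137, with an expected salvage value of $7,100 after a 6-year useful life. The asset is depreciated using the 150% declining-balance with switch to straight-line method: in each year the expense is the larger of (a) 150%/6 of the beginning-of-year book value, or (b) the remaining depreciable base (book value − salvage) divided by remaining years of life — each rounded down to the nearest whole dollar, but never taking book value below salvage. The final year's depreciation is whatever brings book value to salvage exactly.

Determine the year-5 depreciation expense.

Depreciable base = $76,137 − $7,100 = $69,037.
Year 1: DB = ⌊$76,137 × 150%/6⌋ = $19,034; SL = ⌊$69,037/6⌋ = $11,506 → take DB $19,034. Book value $57,103.
Year 2: DB = ⌊$57,103 × 150%/6⌋ = $14,275; SL = ⌊$50,003/5⌋ = $10,000 → take DB $14,275. Book value $42,828.
Year 3: DB = ⌊$42,828 × 150%/6⌋ = $10,707; SL = ⌊$35,728/4⌋ = $8,932 → take DB $10,707. Book value $32,121.
Year 4: DB = ⌊$32,121 × 150%/6⌋ = $8,030; SL = ⌊$25,021/3⌋ = $8,340 → take SL $8,340. Book value $23,781.
Year 5: DB = ⌊$23,781 × 150%/6⌋ = $5,945; SL = ⌊$16,681/2⌋ = $8,340 → take SL $8,340. Book value $15,441.

$8,340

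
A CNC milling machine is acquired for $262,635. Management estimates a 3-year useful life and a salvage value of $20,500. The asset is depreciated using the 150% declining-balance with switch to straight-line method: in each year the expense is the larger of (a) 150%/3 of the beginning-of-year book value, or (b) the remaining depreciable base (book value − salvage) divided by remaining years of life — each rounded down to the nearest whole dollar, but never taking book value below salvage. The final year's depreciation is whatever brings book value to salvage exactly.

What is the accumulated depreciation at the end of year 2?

$196,976

Depreciable base = $262,635 − $20,500 = $242,135.
Year 1: DB = ⌊$262,635 × 150%/3⌋ = $131,317; SL = ⌊$242,135/3⌋ = $80,711 → take DB $131,317. Book value $131,318.
Year 2: DB = ⌊$131,318 × 150%/3⌋ = $65,659; SL = ⌊$110,818/2⌋ = $55,409 → take DB $65,659. Book value $65,659.
Accumulated through year 2 = $262,635 − $65,659 = $196,976.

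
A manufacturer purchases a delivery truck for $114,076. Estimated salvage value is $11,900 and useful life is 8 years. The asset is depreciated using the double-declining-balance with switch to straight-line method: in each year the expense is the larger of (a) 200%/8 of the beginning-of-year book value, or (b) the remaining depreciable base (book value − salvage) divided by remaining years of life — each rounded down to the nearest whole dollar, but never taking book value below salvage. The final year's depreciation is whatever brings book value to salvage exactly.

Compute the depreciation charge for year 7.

Depreciable base = $114,076 − $11,900 = $102,176.
Year 1: DB = ⌊$114,076 × 200%/8⌋ = $28,519; SL = ⌊$102,176/8⌋ = $12,772 → take DB $28,519. Book value $85,557.
Year 2: DB = ⌊$85,557 × 200%/8⌋ = $21,389; SL = ⌊$73,657/7⌋ = $10,522 → take DB $21,389. Book value $64,168.
Year 3: DB = ⌊$64,168 × 200%/8⌋ = $16,042; SL = ⌊$52,268/6⌋ = $8,711 → take DB $16,042. Book value $48,126.
Year 4: DB = ⌊$48,126 × 200%/8⌋ = $12,031; SL = ⌊$36,226/5⌋ = $7,245 → take DB $12,031. Book value $36,095.
Year 5: DB = ⌊$36,095 × 200%/8⌋ = $9,023; SL = ⌊$24,195/4⌋ = $6,048 → take DB $9,023. Book value $27,072.
Year 6: DB = ⌊$27,072 × 200%/8⌋ = $6,768; SL = ⌊$15,172/3⌋ = $5,057 → take DB $6,768. Book value $20,304.
Year 7: DB = ⌊$20,304 × 200%/8⌋ = $5,076; SL = ⌊$8,404/2⌋ = $4,202 → take DB $5,076. Book value $15,228.

$5,076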